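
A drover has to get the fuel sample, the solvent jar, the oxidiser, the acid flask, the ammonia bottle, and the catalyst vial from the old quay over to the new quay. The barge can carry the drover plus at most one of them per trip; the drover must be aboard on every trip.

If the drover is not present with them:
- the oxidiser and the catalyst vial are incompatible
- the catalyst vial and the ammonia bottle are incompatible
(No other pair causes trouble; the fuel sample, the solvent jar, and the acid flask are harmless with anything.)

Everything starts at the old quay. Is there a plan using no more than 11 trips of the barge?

Counting alone: the drover can take at most 1 across per trip to the new quay, so moving all 6 needs at least 6 loaded trips out, with a return between consecutive ones — at least 11 crossings.
The safety rule pushes this higher. Following every safe sequence of crossings, the most of the 6 that can be at the new quay as the barge arrives there on crossing 11 is 5 — never all 6.
So the move cannot be finished within 11 crossings. (The shortest complete plan takes 13:)
1. Drover goes to the new quay with the catalyst vial.  [the old quay: the acid flask, the ammonia bottle, the fuel sample, the oxidiser, the solvent jar | the new quay: the catalyst vial]
2. Drover goes back to the old quay alone.  [the old quay: the acid flask, the ammonia bottle, the fuel sample, the oxidiser, the solvent jar | the new quay: the catalyst vial]
3. Drover goes to the new quay with the fuel sample.  [the old quay: the acid flask, the ammonia bottle, the oxidiser, the solvent jar | the new quay: the catalyst vial, the fuel sample]
4. Drover goes back to the old quay alone.  [the old quay: the acid flask, the ammonia bottle, the oxidiser, the solvent jar | the new quay: the catalyst vial, the fuel sample]
5. Drover goes to the new quay with the solvent jar.  [the old quay: the acid flask, the ammonia bottle, the oxidiser | the new quay: the catalyst vial, the fuel sample, the solvent jar]
6. Drover goes back to the old quay alone.  [the old quay: the acid flask, the ammonia bottle, the oxidiser | the new quay: the catalyst vial, the fuel sample, the solvent jar]
7. Drover goes to the new quay with the oxidiser.  [the old quay: the acid flask, the ammonia bottle | the new quay: the catalyst vial, the fuel sample, the oxidiser, the solvent jar]
8. Drover goes back to the old quay with the catalyst vial.  [the old quay: the acid flask, the ammonia bottle, the catalyst vial | the new quay: the fuel sample, the oxidiser, the solvent jar]
9. Drover goes to the new quay with the ammonia bottle.  [the old quay: the acid flask, the catalyst vial | the new quay: the ammonia bottle, the fuel sample, the oxidiser, the solvent jar]
10. Drover goes back to the old quay alone.  [the old quay: the acid flask, the catalyst vial | the new quay: the ammonia bottle, the fuel sample, the oxidiser, the solvent jar]
11. Drover goes to the new quay with the acid flask.  [the old quay: the catalyst vial | the new quay: the acid flask, the ammonia bottle, the fuel sample, the oxidiser, the solvent jar]
12. Drover goes back to the old quay alone.  [the old quay: the catalyst vial | the new quay: the acid flask, the ammonia bottle, the fuel sample, the oxidiser, the solvent jar]
13. Drover goes to the new quay with the catalyst vial.  [the old quay: — | the new quay: the acid flask, the ammonia bottle, the catalyst vial, the fuel sample, the oxidiser, the solvent jar]

No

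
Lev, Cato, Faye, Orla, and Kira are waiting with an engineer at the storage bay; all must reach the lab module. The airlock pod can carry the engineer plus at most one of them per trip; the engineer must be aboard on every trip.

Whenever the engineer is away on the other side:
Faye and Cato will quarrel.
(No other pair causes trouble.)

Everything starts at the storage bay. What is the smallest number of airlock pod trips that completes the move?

Counting alone: the engineer can take at most 1 across per trip to the lab module, so moving all 5 needs at least 5 loaded trips out, with a return between consecutive ones — at least 9 crossings.
The plan below uses exactly 9 crossings, so it is optimal:
1. Engineer goes to the lab module with Cato.  [the storage bay: Faye, Kira, Lev, Orla | the lab module: Cato]
2. Engineer goes back to the storage bay alone.  [the storage bay: Faye, Kira, Lev, Orla | the lab module: Cato]
3. Engineer goes to the lab module with Lev.  [the storage bay: Faye, Kira, Orla | the lab module: Cato, Lev]
4. Engineer goes back to the storage bay alone.  [the storage bay: Faye, Kira, Orla | the lab module: Cato, Lev]
5. Engineer goes to the lab module with Orla.  [the storage bay: Faye, Kira | the lab module: Cato, Lev, Orla]
6. Engineer goes back to the storage bay alone.  [the storage bay: Faye, Kira | the lab module: Cato, Lev, Orla]
7. Engineer goes to the lab module with Kira.  [the storage bay: Faye | the lab module: Cato, Kira, Lev, Orla]
8. Engineer goes back to the storage bay alone.  [the storage bay: Faye | the lab module: Cato, Kira, Lev, Orla]
9. Engineer goes to the lab module with Faye.  [the storage bay: — | the lab module: Cato, Faye, Kira, Lev, Orla]

9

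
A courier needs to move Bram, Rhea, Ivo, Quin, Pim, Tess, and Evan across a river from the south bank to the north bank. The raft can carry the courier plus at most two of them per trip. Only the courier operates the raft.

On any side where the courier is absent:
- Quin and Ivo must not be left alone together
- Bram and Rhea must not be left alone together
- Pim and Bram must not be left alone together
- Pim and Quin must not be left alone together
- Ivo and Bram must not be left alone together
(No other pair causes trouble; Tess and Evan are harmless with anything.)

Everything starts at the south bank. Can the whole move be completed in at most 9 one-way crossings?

Yes — this plan uses 9 crossings (≤ 9):
1. Courier goes to the north bank with Bram and Quin.
2. Courier goes back to the south bank alone.
3. Courier goes to the north bank with Rhea.
4. Courier goes back to the south bank with Bram.
5. Courier goes to the north bank with Ivo and Pim.
6. Courier goes back to the south bank with Quin.
7. Courier goes to the north bank with Evan and Tess.
8. Courier goes back to the south bank alone.
9. Courier goes to the north bank with Bram and Quin.

Yes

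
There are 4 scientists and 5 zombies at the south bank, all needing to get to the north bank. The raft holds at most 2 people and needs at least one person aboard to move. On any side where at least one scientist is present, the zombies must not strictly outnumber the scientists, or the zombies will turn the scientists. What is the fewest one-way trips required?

impossible

The zombies already outnumber the scientists at the south bank before anyone moves, so the starting position itself is disallowed.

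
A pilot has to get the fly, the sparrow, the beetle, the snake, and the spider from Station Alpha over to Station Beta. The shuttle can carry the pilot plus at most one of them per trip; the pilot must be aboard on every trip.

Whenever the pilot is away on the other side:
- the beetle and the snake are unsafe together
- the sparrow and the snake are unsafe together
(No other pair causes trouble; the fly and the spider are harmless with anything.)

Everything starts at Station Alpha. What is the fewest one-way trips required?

Counting alone: the pilot can take at most 1 across per trip to Station Beta, so moving all 5 needs at least 5 loaded trips out, with a return between consecutive ones — at least 9 crossings.
The safety rule pushes this higher. Following every safe sequence of crossings, the most of the 5 that can be at Station Beta as the shuttle arrives there on crossing 9 is 4 — never all 5.
So no plan with fewer than 11 crossings exists, and this one achieves 11:
1. Pilot goes to Station Beta with the snake.
2. Pilot goes back to Station Alpha alone.
3. Pilot goes to Station Beta with the fly.
4. Pilot goes back to Station Alpha alone.
5. Pilot goes to Station Beta with the sparrow.
6. Pilot goes back to Station Alpha with the snake.
7. Pilot goes to Station Beta with the beetle.
8. Pilot goes back to Station Alpha alone.
9. Pilot goes to Station Beta with the spider.
10. Pilot goes back to Station Alpha alone.
11. Pilot goes to Station Beta with the snake.

11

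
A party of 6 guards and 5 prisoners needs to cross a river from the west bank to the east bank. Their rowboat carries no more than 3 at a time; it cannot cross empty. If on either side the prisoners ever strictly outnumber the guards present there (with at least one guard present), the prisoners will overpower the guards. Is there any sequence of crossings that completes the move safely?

Yes

1. 3 prisoners → the east bank.  (the west bank: 6G 2P; the east bank: 0G 3P)
2. 1 prisoner ← the west bank.  (the west bank: 6G 3P; the east bank: 0G 2P)
3. 3 guards → the east bank.  (the west bank: 3G 3P; the east bank: 3G 2P)
4. 1 guard ← the west bank.  (the west bank: 4G 3P; the east bank: 2G 2P)
5. 2 guards and 1 prisoner → the east bank.  (the west bank: 2G 2P; the east bank: 4G 3P)
6. 1 guard ← the west bank.  (the west bank: 3G 2P; the east bank: 3G 3P)
7. 2 guards and 1 prisoner → the east bank.  (the west bank: 1G 1P; the east bank: 5G 4P)
8. 1 guard ← the west bank.  (the west bank: 2G 1P; the east bank: 4G 4P)
9. 2 guards and 1 prisoner → the east bank.  (the west bank: 0G 0P; the east bank: 6G 5P)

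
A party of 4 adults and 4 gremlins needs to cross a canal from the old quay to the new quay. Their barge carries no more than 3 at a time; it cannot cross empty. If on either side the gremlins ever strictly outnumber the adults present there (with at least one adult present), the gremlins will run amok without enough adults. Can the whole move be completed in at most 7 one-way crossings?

No

Counting alone: each trip to the new quay takes at most 3 across and each return brings at least 1 back, so after t trips out (and t−1 returns) at most 3t − (t−1) of the 8 are across; that first reaches 8 at t = 4, so at least 7 crossings are needed.
The safety rule pushes this higher. Following every safe sequence of crossings, the most of the 8 that can be at the new quay as the barge arrives there on crossing 7 is 7 — never all 8.
So the move cannot be finished within 7 crossings. (The shortest complete plan takes 9:)
1. 2 gremlins → the new quay.  (the old quay: 4A 2G; the new quay: 0A 2G)
2. 1 gremlin ← the old quay.  (the old quay: 4A 3G; the new quay: 0A 1G)
3. 3 gremlins → the new quay.  (the old quay: 4A 0G; the new quay: 0A 4G)
4. 1 gremlin ← the old quay.  (the old quay: 4A 1G; the new quay: 0A 3G)
5. 3 adults → the new quay.  (the old quay: 1A 1G; the new quay: 3A 3G)
6. 1 adult and 1 gremlin ← the old quay.  (the old quay: 2A 2G; the new quay: 2A 2G)
7. 2 adults → the new quay.  (the old quay: 0A 2G; the new quay: 4A 2G)
8. 1 gremlin ← the old quay.  (the old quay: 0A 3G; the new quay: 4A 1G)
9. 3 gremlins → the new quay.  (the old quay: 0A 0G; the new quay: 4A 4G)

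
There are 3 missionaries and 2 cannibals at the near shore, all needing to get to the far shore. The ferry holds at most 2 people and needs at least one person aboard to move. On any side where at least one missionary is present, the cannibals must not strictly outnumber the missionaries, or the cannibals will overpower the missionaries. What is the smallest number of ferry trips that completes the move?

7

Counting alone: each trip to the far shore takes at most 2 across and each return brings at least 1 back, so after t trips out (and t−1 returns) at most 2t − (t−1) of the 5 are across; that first reaches 5 at t = 4, so at least 7 crossings are needed.
The plan below uses exactly 7 crossings, so it is optimal:
1. 2 cannibals → the far shore.  (the near shore: 3M 0C; the far shore: 0M 2C)
2. 1 cannibal ← the near shore.  (the near shore: 3M 1C; the far shore: 0M 1C)
3. 2 missionaries → the far shore.  (the near shore: 1M 1C; the far shore: 2M 1C)
4. 1 missionary ← the near shore.  (the near shore: 2M 1C; the far shore: 1M 1C)
5. 1 missionary and 1 cannibal → the far shore.  (the near shore: 1M 0C; the far shore: 2M 2C)
6. 1 cannibal ← the near shore.  (the near shore: 1M 1C; the far shore: 2M 1C)
7. 1 missionary and 1 cannibal → the far shore.  (the near shore: 0M 0C; the far shore: 3M 2C)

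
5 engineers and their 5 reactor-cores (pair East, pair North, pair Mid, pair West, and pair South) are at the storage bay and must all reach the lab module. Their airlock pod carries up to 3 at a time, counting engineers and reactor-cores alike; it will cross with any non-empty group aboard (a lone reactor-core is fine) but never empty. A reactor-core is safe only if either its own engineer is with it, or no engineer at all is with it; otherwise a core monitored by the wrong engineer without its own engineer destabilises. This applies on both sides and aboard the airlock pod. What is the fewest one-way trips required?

Counting alone: each trip to the lab module takes at most 3 across and each return brings at least 1 back, so after t trips out (and t−1 returns) at most 3t − (t−1) of the 10 are across; that first reaches 10 at t = 5, so at least 9 crossings are needed.
The safety rule pushes this higher. Following every safe sequence of crossings, the most of the 10 that can be at the lab module as the airlock pod arrives there on crossing 9 is 9 — never all 10.
So no plan with fewer than 11 crossings exists, and this one achieves 11:
1. engineer East and reactor-core East cross → the lab module.
2. engineer East crosses ← the storage bay.
3. reactor-core Mid, reactor-core North, and reactor-core West cross → the lab module.
4. reactor-core East crosses ← the storage bay.
5. engineer Mid, engineer North, and engineer West cross → the lab module.
6. engineer North and reactor-core North cross ← the storage bay.
7. engineer East, engineer North, and engineer South cross → the lab module.
8. reactor-core Mid crosses ← the storage bay.
9. reactor-core East and reactor-core North cross → the lab module.
10. reactor-core East crosses ← the storage bay.
11. reactor-core East, reactor-core Mid, and reactor-core South cross → the lab module.

11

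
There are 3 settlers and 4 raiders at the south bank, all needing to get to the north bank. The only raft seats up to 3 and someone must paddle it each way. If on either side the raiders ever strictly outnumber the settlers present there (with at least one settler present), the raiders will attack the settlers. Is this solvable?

The raiders already outnumber the settlers at the south bank before anyone moves, so the starting position itself is disallowed.

No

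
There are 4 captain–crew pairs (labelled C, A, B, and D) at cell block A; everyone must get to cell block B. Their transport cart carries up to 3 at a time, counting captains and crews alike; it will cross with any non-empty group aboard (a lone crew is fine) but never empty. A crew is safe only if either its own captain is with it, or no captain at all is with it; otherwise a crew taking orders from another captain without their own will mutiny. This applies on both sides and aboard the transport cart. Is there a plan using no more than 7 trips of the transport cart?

No

Counting alone: each trip to cell block B takes at most 3 across and each return brings at least 1 back, so after t trips out (and t−1 returns) at most 3t − (t−1) of the 8 are across; that first reaches 8 at t = 4, so at least 7 crossings are needed.
The safety rule pushes this higher. Following every safe sequence of crossings, the most of the 8 that can be at cell block B as the transport cart arrives there on crossing 7 is 7 — never all 8.
So the move cannot be finished within 7 crossings. (The shortest complete plan takes 9:)
1. captain C and crew C cross → cell block B.
2. captain C crosses ← cell block A.
3. captain A, captain C, and crew A cross → cell block B.
4. captain C and crew C cross ← cell block A.
5. captain B, captain C, and captain D cross → cell block B.
6. crew A crosses ← cell block A.
7. crew A and crew C cross → cell block B.
8. crew C crosses ← cell block A.
9. crew B, crew C, and crew D cross → cell block B.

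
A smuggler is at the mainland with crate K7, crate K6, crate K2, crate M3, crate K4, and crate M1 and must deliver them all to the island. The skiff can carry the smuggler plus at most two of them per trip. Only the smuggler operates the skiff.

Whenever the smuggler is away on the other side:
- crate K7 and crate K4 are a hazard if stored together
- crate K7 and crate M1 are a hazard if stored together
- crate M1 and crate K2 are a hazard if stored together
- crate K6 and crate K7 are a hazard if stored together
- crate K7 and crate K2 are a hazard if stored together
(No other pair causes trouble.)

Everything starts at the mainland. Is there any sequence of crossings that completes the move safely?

1. Smuggler goes to the island with crate K2 and crate K7.  [the mainland: crate K4, crate K6, crate M1, crate M3 | the island: crate K2, crate K7]
2. Smuggler goes back to the mainland with crate K7.  [the mainland: crate K4, crate K6, crate K7, crate M1, crate M3 | the island: crate K2]
3. Smuggler goes to the island with crate K6 and crate K7.  [the mainland: crate K4, crate M1, crate M3 | the island: crate K2, crate K6, crate K7]
4. Smuggler goes back to the mainland with crate K7.  [the mainland: crate K4, crate K7, crate M1, crate M3 | the island: crate K2, crate K6]
5. Smuggler goes to the island with crate K7 and crate M3.  [the mainland: crate K4, crate M1 | the island: crate K2, crate K6, crate K7, crate M3]
6. Smuggler goes back to the mainland with crate K7.  [the mainland: crate K4, crate K7, crate M1 | the island: crate K2, crate K6, crate M3]
7. Smuggler goes to the island with crate K4 and crate K7.  [the mainland: crate M1 | the island: crate K2, crate K4, crate K6, crate K7, crate M3]
8. Smuggler goes back to the mainland with crate K7.  [the mainland: crate K7, crate M1 | the island: crate K2, crate K4, crate K6, crate M3]
9. Smuggler goes to the island with crate K7 and crate M1.  [the mainland: — | the island: crate K2, crate K4, crate K6, crate K7, crate M1, crate M3]

Yes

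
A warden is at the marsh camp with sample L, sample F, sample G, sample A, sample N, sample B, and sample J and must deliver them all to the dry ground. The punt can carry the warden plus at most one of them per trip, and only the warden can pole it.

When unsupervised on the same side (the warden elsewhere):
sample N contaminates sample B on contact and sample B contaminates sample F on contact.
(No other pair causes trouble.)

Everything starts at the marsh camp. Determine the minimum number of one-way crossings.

Counting alone: the warden can take at most 1 across per trip to the dry ground, so moving all 7 needs at least 7 loaded trips out, with a return between consecutive ones — at least 13 crossings.
The safety rule pushes this higher. Following every safe sequence of crossings, the most of the 7 that can be at the dry ground as the punt arrives there on crossing 13 is 6 — never all 7.
So no plan with fewer than 15 crossings exists, and this one achieves 15:
1. Warden goes to the dry ground with sample B.  [the marsh camp: sample A, sample F, sample G, sample J, sample L, sample N | the dry ground: sample B]
2. Warden goes back to the marsh camp alone.  [the marsh camp: sample A, sample F, sample G, sample J, sample L, sample N | the dry ground: sample B]
3. Warden goes to the dry ground with sample L.  [the marsh camp: sample A, sample F, sample G, sample J, sample N | the dry ground: sample B, sample L]
4. Warden goes back to the marsh camp alone.  [the marsh camp: sample A, sample F, sample G, sample J, sample N | the dry ground: sample B, sample L]
5. Warden goes to the dry ground with sample F.  [the marsh camp: sample A, sample G, sample J, sample N | the dry ground: sample B, sample F, sample L]
6. Warden goes back to the marsh camp with sample B.  [the marsh camp: sample A, sample B, sample G, sample J, sample N | the dry ground: sample F, sample L]
7. Warden goes to the dry ground with sample N.  [the marsh camp: sample A, sample B, sample G, sample J | the dry ground: sample F, sample L, sample N]
8. Warden goes back to the marsh camp alone.  [the marsh camp: sample A, sample B, sample G, sample J | the dry ground: sample F, sample L, sample N]
9. Warden goes to the dry ground with sample G.  [the marsh camp: sample A, sample B, sample J | the dry ground: sample F, sample G, sample L, sample N]
10. Warden goes back to the marsh camp alone.  [the marsh camp: sample A, sample B, sample J | the dry ground: sample F, sample G, sample L, sample N]
11. Warden goes to the dry ground with sample A.  [the marsh camp: sample B, sample J | the dry ground: sample A, sample F, sample G, sample L, sample N]
12. Warden goes back to the marsh camp alone.  [the marsh camp: sample B, sample J | the dry ground: sample A, sample F, sample G, sample L, sample N]
13. Warden goes to the dry ground with sample J.  [the marsh camp: sample B | the dry ground: sample A, sample F, sample G, sample J, sample L, sample N]
14. Warden goes back to the marsh camp alone.  [the marsh camp: sample B | the dry ground: sample A, sample F, sample G, sample J, sample L, sample N]
15. Warden goes to the dry ground with sample B.  [the marsh camp: — | the dry ground: sample A, sample B, sample F, sample G, sample J, sample L, sample N]

15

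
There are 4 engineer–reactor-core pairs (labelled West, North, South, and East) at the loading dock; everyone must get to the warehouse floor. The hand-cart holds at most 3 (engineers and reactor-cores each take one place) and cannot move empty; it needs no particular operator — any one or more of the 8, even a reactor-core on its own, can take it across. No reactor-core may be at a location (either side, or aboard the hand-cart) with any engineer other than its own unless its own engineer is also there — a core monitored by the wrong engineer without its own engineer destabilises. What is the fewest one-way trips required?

Counting alone: each trip to the warehouse floor takes at most 3 across and each return brings at least 1 back, so after t trips out (and t−1 returns) at most 3t − (t−1) of the 8 are across; that first reaches 8 at t = 4, so at least 7 crossings are needed.
The safety rule pushes this higher. Following every safe sequence of crossings, the most of the 8 that can be at the warehouse floor as the hand-cart arrives there on crossing 7 is 7 — never all 8.
So no plan with fewer than 9 crossings exists, and this one achieves 9:
1. engineer West and reactor-core West cross → the warehouse floor.
2. engineer West crosses ← the loading dock.
3. engineer North, engineer West, and reactor-core North cross → the warehouse floor.
4. engineer West and reactor-core West cross ← the loading dock.
5. engineer East, engineer South, and engineer West cross → the warehouse floor.
6. reactor-core North crosses ← the loading dock.
7. reactor-core North and reactor-core West cross → the warehouse floor.
8. reactor-core West crosses ← the loading dock.
9. reactor-core East, reactor-core South, and reactor-core West cross → the warehouse floor.

9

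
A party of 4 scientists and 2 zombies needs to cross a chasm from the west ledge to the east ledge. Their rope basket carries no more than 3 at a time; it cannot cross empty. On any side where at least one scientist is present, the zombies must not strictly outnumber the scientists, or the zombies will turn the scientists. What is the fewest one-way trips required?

5

Counting alone: each trip to the east ledge takes at most 3 across and each return brings at least 1 back, so after t trips out (and t−1 returns) at most 3t − (t−1) of the 6 are across; that first reaches 6 at t = 3, so at least 5 crossings are needed.
The plan below uses exactly 5 crossings, so it is optimal:
1. 2 zombies → the east ledge.  (the west ledge: 4S 0Z; the east ledge: 0S 2Z)
2. 1 zombie ← the west ledge.  (the west ledge: 4S 1Z; the east ledge: 0S 1Z)
3. 2 scientists and 1 zombie → the east ledge.  (the west ledge: 2S 0Z; the east ledge: 2S 2Z)
4. 1 zombie ← the west ledge.  (the west ledge: 2S 1Z; the east ledge: 2S 1Z)
5. 2 scientists and 1 zombie → the east ledge.  (the west ledge: 0S 0Z; the east ledge: 4S 2Z)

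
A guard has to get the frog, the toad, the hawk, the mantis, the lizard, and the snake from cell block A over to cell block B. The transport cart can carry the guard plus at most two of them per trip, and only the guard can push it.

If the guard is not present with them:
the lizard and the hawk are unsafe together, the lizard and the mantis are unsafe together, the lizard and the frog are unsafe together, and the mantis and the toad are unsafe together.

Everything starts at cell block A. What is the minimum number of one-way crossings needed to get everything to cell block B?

7

Counting alone: the guard can take at most 2 across per trip to cell block B, so moving all 6 needs at least 3 loaded trips out, with a return between consecutive ones — at least 5 crossings.
The safety rule pushes this higher. Following every safe sequence of crossings, the most of the 6 that can be at cell block B as the transport cart arrives there on crossing 5 is 5 — never all 6.
So no plan with fewer than 7 crossings exists, and this one achieves 7:
1. Guard goes to cell block B with the lizard and the toad.  [cell block A: the frog, the hawk, the mantis, the snake | cell block B: the lizard, the toad]
2. Guard goes back to cell block A alone.  [cell block A: the frog, the hawk, the mantis, the snake | cell block B: the lizard, the toad]
3. Guard goes to cell block B with the snake.  [cell block A: the frog, the hawk, the mantis | cell block B: the lizard, the snake, the toad]
4. Guard goes back to cell block A alone.  [cell block A: the frog, the hawk, the mantis | cell block B: the lizard, the snake, the toad]
5. Guard goes to cell block B with the frog and the hawk.  [cell block A: the mantis | cell block B: the frog, the hawk, the lizard, the snake, the toad]
6. Guard goes back to cell block A with the lizard.  [cell block A: the lizard, the mantis | cell block B: the frog, the hawk, the snake, the toad]
7. Guard goes to cell block B with the lizard and the mantis.  [cell block A: — | cell block B: the frog, the hawk, the lizard, the mantis, the snake, the toad]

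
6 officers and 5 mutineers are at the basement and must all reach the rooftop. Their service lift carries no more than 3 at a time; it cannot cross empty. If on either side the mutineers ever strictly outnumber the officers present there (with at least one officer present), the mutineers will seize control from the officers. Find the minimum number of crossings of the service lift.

9

Counting alone: each trip to the rooftop takes at most 3 across and each return brings at least 1 back, so after t trips out (and t−1 returns) at most 3t − (t−1) of the 11 are across; that first reaches 11 at t = 5, so at least 9 crossings are needed.
The plan below uses exactly 9 crossings, so it is optimal:
1. 3 mutineers → the rooftop.  (the basement: 6O 2M; the rooftop: 0O 3M)
2. 1 mutineer ← the basement.  (the basement: 6O 3M; the rooftop: 0O 2M)
3. 3 officers → the rooftop.  (the basement: 3O 3M; the rooftop: 3O 2M)
4. 1 officer ← the basement.  (the basement: 4O 3M; the rooftop: 2O 2M)
5. 2 officers and 1 mutineer → the rooftop.  (the basement: 2O 2M; the rooftop: 4O 3M)
6. 1 officer ← the basement.  (the basement: 3O 2M; the rooftop: 3O 3M)
7. 2 officers and 1 mutineer → the rooftop.  (the basement: 1O 1M; the rooftop: 5O 4M)
8. 1 officer ← the basement.  (the basement: 2O 1M; the rooftop: 4O 4M)
9. 2 officers and 1 mutineer → the rooftop.  (the basement: 0O 0M; the rooftop: 6O 5M)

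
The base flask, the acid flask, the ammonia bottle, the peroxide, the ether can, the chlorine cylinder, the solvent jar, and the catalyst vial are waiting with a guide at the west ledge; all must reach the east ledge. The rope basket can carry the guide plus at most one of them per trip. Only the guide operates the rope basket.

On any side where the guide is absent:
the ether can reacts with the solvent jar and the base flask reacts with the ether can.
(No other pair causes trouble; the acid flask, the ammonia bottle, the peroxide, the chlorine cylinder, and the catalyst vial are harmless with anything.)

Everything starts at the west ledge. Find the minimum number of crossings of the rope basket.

17

Counting alone: the guide can take at most 1 across per trip to the east ledge, so moving all 8 needs at least 8 loaded trips out, with a return between consecutive ones — at least 15 crossings.
The safety rule pushes this higher. Following every safe sequence of crossings, the most of the 8 that can be at the east ledge as the rope basket arrives there on crossing 15 is 7 — never all 8.
So no plan with fewer than 17 crossings exists, and this one achieves 17:
1. Guide goes to the east ledge with the ether can.  [the west ledge: the acid flask, the ammonia bottle, the base flask, the catalyst vial, the chlorine cylinder, the peroxide, the solvent jar | the east ledge: the ether can]
2. Guide goes back to the west ledge alone.  [the west ledge: the acid flask, the ammonia bottle, the base flask, the catalyst vial, the chlorine cylinder, the peroxide, the solvent jar | the east ledge: the ether can]
3. Guide goes to the east ledge with the base flask.  [the west ledge: the acid flask, the ammonia bottle, the catalyst vial, the chlorine cylinder, the peroxide, the solvent jar | the east ledge: the base flask, the ether can]
4. Guide goes back to the west ledge with the ether can.  [the west ledge: the acid flask, the ammonia bottle, the catalyst vial, the chlorine cylinder, the ether can, the peroxide, the solvent jar | the east ledge: the base flask]
5. Guide goes to the east ledge with the solvent jar.  [the west ledge: the acid flask, the ammonia bottle, the catalyst vial, the chlorine cylinder, the ether can, the peroxide | the east ledge: the base flask, the solvent jar]
6. Guide goes back to the west ledge alone.  [the west ledge: the acid flask, the ammonia bottle, the catalyst vial, the chlorine cylinder, the ether can, the peroxide | the east ledge: the base flask, the solvent jar]
7. Guide goes to the east ledge with the acid flask.  [the west ledge: the ammonia bottle, the catalyst vial, the chlorine cylinder, the ether can, the peroxide | the east ledge: the acid flask, the base flask, the solvent jar]
8. Guide goes back to the west ledge alone.  [the west ledge: the ammonia bottle, the catalyst vial, the chlorine cylinder, the ether can, the peroxide | the east ledge: the acid flask, the base flask, the solvent jar]
9. Guide goes to the east ledge with the ammonia bottle.  [the west ledge: the catalyst vial, the chlorine cylinder, the ether can, the peroxide | the east ledge: the acid flask, the ammonia bottle, the base flask, the solvent jar]
10. Guide goes back to the west ledge alone.  [the west ledge: the catalyst vial, the chlorine cylinder, the ether can, the peroxide | the east ledge: the acid flask, the ammonia bottle, the base flask, the solvent jar]
11. Guide goes to the east ledge with the peroxide.  [the west ledge: the catalyst vial, the chlorine cylinder, the ether can | the east ledge: the acid flask, the ammonia bottle, the base flask, the peroxide, the solvent jar]
12. Guide goes back to the west ledge alone.  [the west ledge: the catalyst vial, the chlorine cylinder, the ether can | the east ledge: the acid flask, the ammonia bottle, the base flask, the peroxide, the solvent jar]
13. Guide goes to the east ledge with the chlorine cylinder.  [the west ledge: the catalyst vial, the ether can | the east ledge: the acid flask, the ammonia bottle, the base flask, the chlorine cylinder, the peroxide, the solvent jar]
14. Guide goes back to the west ledge alone.  [the west ledge: the catalyst vial, the ether can | the east ledge: the acid flask, the ammonia bottle, the base flask, the chlorine cylinder, the peroxide, the solvent jar]
15. Guide goes to the east ledge with the catalyst vial.  [the west ledge: the ether can | the east ledge: the acid flask, the ammonia bottle, the base flask, the catalyst vial, the chlorine cylinder, the peroxide, the solvent jar]
16. Guide goes back to the west ledge alone.  [the west ledge: the ether can | the east ledge: the acid flask, the ammonia bottle, the base flask, the catalyst vial, the chlorine cylinder, the peroxide, the solvent jar]
17. Guide goes to the east ledge with the ether can.  [the west ledge: — | the east ledge: the acid flask, the ammonia bottle, the base flask, the catalyst vial, the chlorine cylinder, the ether can, the peroxide, the solvent jar]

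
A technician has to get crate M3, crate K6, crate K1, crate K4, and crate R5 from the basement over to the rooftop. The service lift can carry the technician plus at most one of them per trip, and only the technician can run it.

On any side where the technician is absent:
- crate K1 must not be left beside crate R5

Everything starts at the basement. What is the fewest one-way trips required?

9

Counting alone: the technician can take at most 1 across per trip to the rooftop, so moving all 5 needs at least 5 loaded trips out, with a return between consecutive ones — at least 9 crossings.
The plan below uses exactly 9 crossings, so it is optimal:
1. Technician goes to the rooftop with crate K1.  [the basement: crate K4, crate K6, crate M3, crate R5 | the rooftop: crate K1]
2. Technician goes back to the basement alone.  [the basement: crate K4, crate K6, crate M3, crate R5 | the rooftop: crate K1]
3. Technician goes to the rooftop with crate M3.  [the basement: crate K4, crate K6, crate R5 | the rooftop: crate K1, crate M3]
4. Technician goes back to the basement alone.  [the basement: crate K4, crate K6, crate R5 | the rooftop: crate K1, crate M3]
5. Technician goes to the rooftop with crate K6.  [the basement: crate K4, crate R5 | the rooftop: crate K1, crate K6, crate M3]
6. Technician goes back to the basement alone.  [the basement: crate K4, crate R5 | the rooftop: crate K1, crate K6, crate M3]
7. Technician goes to the rooftop with crate K4.  [the basement: crate R5 | the rooftop: crate K1, crate K4, crate K6, crate M3]
8. Technician goes back to the basement alone.  [the basement: crate R5 | the rooftop: crate K1, crate K4, crate K6, crate M3]
9. Technician goes to the rooftop with crate R5.  [the basement: — | the rooftop: crate K1, crate K4, crate K6, crate M3, crate R5]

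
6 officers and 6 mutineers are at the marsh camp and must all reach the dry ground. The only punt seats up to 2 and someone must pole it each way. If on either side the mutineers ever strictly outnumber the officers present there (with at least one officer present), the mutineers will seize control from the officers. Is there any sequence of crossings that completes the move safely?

Following every safe sequence of crossings from the start, the most of the 12 that can be at the dry ground as the punt arrives there on crossings 1, 3, 5, 7, 9 is 2, 3, 4, 5, 6 respectively; the best ever achieved is 6 of 12.
From crossing 11 on, no configuration arises that was not already reachable earlier: only 15 distinct safe configurations (who is on which side, and where the punt is) can ever be reached, none of them has everyone across, and every continuation just revisits them. They are: 0 officers + 0 mutineers across (punt back at the start); 0 officers + 1 mutineer across (punt there); 0 officers + 1 mutineer across (punt back at the start); 0 officers + 2 mutineers across (punt there); 0 officers + 2 mutineers across (punt back at the start); 0 officers + 3 mutineers across (punt there); 0 officers + 3 mutineers across (punt back at the start); 0 officers + 4 mutineers across (punt there); 0 officers + 4 mutineers across (punt back at the start); 0 officers + 5 mutineers across (punt there); 0 officers + 5 mutineers across (punt back at the start); 0 officers + 6 mutineers across (punt there); 1 officer + 1 mutineer across (punt there); 1 officer + 1 mutineer across (punt back at the start); 2 officers + 2 mutineers across (punt there). So no valid plan exists.

No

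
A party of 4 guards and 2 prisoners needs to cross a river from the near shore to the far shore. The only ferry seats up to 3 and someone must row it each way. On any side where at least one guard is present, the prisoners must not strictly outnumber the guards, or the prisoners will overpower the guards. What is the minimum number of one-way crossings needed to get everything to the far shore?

5

Counting alone: each trip to the far shore takes at most 3 across and each return brings at least 1 back, so after t trips out (and t−1 returns) at most 3t − (t−1) of the 6 are across; that first reaches 6 at t = 3, so at least 5 crossings are needed.
The plan below uses exactly 5 crossings, so it is optimal:
1. 2 prisoners → the far shore.  (the near shore: 4G 0P; the far shore: 0G 2P)
2. 1 prisoner ← the near shore.  (the near shore: 4G 1P; the far shore: 0G 1P)
3. 2 guards and 1 prisoner → the far shore.  (the near shore: 2G 0P; the far shore: 2G 2P)
4. 1 prisoner ← the near shore.  (the near shore: 2G 1P; the far shore: 2G 1P)
5. 2 guards and 1 prisoner → the far shore.  (the near shore: 0G 0P; the far shore: 4G 2P)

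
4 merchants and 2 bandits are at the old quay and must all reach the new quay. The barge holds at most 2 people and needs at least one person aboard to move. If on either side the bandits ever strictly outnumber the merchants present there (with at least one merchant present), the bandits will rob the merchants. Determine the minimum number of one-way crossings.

Counting alone: each trip to the new quay takes at most 2 across and each return brings at least 1 back, so after t trips out (and t−1 returns) at most 2t − (t−1) of the 6 are across; that first reaches 6 at t = 5, so at least 9 crossings are needed.
The plan below uses exactly 9 crossings, so it is optimal:
1. 2 bandits → the new quay.  (the old quay: 4M 0B; the new quay: 0M 2B)
2. 1 bandit ← the old quay.  (the old quay: 4M 1B; the new quay: 0M 1B)
3. 2 merchants → the new quay.  (the old quay: 2M 1B; the new quay: 2M 1B)
4. 1 bandit ← the old quay.  (the old quay: 2M 2B; the new quay: 2M 0B)
5. 2 bandits → the new quay.  (the old quay: 2M 0B; the new quay: 2M 2B)
6. 1 bandit ← the old quay.  (the old quay: 2M 1B; the new quay: 2M 1B)
7. 1 merchant and 1 bandit → the new quay.  (the old quay: 1M 0B; the new quay: 3M 2B)
8. 1 bandit ← the old quay.  (the old quay: 1M 1B; the new quay: 3M 1B)
9. 1 merchant and 1 bandit → the new quay.  (the old quay: 0M 0B; the new quay: 4M 2B)

9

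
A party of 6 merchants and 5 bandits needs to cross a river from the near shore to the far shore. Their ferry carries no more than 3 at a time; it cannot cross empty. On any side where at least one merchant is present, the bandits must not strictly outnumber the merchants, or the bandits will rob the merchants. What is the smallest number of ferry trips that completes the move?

9

Counting alone: each trip to the far shore takes at most 3 across and each return brings at least 1 back, so after t trips out (and t−1 returns) at most 3t − (t−1) of the 11 are across; that first reaches 11 at t = 5, so at least 9 crossings are needed.
The plan below uses exactly 9 crossings, so it is optimal:
1. 3 bandits → the far shore.  (the near shore: 6M 2B; the far shore: 0M 3B)
2. 1 bandit ← the near shore.  (the near shore: 6M 3B; the far shore: 0M 2B)
3. 3 merchants → the far shore.  (the near shore: 3M 3B; the far shore: 3M 2B)
4. 1 merchant ← the near shore.  (the near shore: 4M 3B; the far shore: 2M 2B)
5. 2 merchants and 1 bandit → the far shore.  (the near shore: 2M 2B; the far shore: 4M 3B)
6. 1 merchant ← the near shore.  (the near shore: 3M 2B; the far shore: 3M 3B)
7. 2 merchants and 1 bandit → the far shore.  (the near shore: 1M 1B; the far shore: 5M 4B)
8. 1 merchant ← the near shore.  (the near shore: 2M 1B; the far shore: 4M 4B)
9. 2 merchants and 1 bandit → the far shore.  (the near shore: 0M 0B; the far shore: 6M 5B)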